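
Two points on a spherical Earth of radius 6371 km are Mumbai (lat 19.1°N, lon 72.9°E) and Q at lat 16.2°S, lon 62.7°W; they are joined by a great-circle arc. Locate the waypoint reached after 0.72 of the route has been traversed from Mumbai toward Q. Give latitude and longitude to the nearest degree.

Convert each endpoint to a unit vector on the sphere (x = cos φ cos λ, y = cos φ sin λ, z = sin φ).
The central angle between the endpoints is δ = arccos(p₁·p₂) ≈ 2.403 rad (137.7°).
Interpolate at f = 0.72 with slerp weights a = sin((1−f)δ)/sin δ ≈ 0.926, b = sin(fδ)/sin δ ≈ 1.467.
p = a·p₁ + b·p₂ ≈ (0.903, -0.415, -0.106); φ = arcsin(p_z) ≈ -6.10°, λ = atan2(p_y, p_x) ≈ -24.69°.

≈ lat 6°S, lon 25°W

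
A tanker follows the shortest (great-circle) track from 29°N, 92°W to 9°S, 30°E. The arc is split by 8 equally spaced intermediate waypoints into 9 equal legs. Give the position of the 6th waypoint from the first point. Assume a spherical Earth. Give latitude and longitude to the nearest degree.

Convert each endpoint to a unit vector on the sphere (x = cos φ cos λ, y = cos φ sin λ, z = sin φ).
The central angle between the endpoints is δ = arccos(p₁·p₂) ≈ 2.134 rad (122.2°).
Interpolate at f = 6/9 with slerp weights a = sin((1−f)δ)/sin δ ≈ 0.772, b = sin(fδ)/sin δ ≈ 1.169.
p = a·p₁ + b·p₂ ≈ (0.977, -0.097, 0.191); φ = arcsin(p_z) ≈ 11.03°, λ = atan2(p_y, p_x) ≈ -5.68°.

≈ 11°N, 6°W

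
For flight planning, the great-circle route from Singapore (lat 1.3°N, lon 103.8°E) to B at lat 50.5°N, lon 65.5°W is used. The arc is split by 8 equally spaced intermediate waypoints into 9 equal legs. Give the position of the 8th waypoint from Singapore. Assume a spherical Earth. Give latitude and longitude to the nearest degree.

Write both endpoints as unit vectors p₁, p₂ with components (cos φ cos λ, cos φ sin λ, sin φ).
The central angle between the endpoints is δ = arccos(p₁·p₂) ≈ 2.224 rad (127.4°).
Interpolate at f = 8/9 with slerp weights a = sin((1−f)δ)/sin δ ≈ 0.308, b = sin(fδ)/sin δ ≈ 1.157.
p = a·p₁ + b·p₂ ≈ (0.232, -0.371, 0.899); φ = arcsin(p_z) ≈ 64.09°, λ = atan2(p_y, p_x) ≈ -57.99°.

≈ lat 64°N, lon 58°W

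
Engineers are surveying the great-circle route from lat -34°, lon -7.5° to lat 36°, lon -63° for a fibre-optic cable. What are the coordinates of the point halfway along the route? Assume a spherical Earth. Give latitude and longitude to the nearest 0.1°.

≈ lat 1.1°, lon -34.9°

From cos δ = sin φ₁ sin φ₂ + cos φ₁ cos φ₂ cos Δλ, the central angle is δ ≈ 1.520 rad (87.1°).
Interpolate at f = 1/2 with slerp weights a = sin((1−f)δ)/sin δ ≈ 0.690, b = sin(fδ)/sin δ ≈ 0.690.
p = a·p₁ + b·p₂ ≈ (0.820, -0.572, 0.020); φ = arcsin(p_z) ≈ 1.13°, λ = atan2(p_y, p_x) ≈ -34.88°.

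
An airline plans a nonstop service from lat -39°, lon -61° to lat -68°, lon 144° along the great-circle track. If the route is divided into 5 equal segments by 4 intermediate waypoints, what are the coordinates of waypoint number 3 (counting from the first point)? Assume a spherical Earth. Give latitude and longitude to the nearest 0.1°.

Convert each endpoint to a unit vector on the sphere (x = cos φ cos λ, y = cos φ sin λ, z = sin φ).
The central angle between the endpoints is δ = arccos(p₁·p₂) ≈ 1.245 rad (71.4°).
Interpolate at f = 3/5 with slerp weights a = sin((1−f)δ)/sin δ ≈ 0.504, b = sin(fδ)/sin δ ≈ 0.717.
p = a·p₁ + b·p₂ ≈ (-0.027, -0.185, -0.982); φ = arcsin(p_z) ≈ -79.23°, λ = atan2(p_y, p_x) ≈ -98.43°.

≈ lat -79.2°, lon -98.4°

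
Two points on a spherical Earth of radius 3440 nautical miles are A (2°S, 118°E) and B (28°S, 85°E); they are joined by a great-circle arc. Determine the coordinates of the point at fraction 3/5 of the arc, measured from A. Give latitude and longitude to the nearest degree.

≈ (18°S, 99°E)

From cos δ = sin φ₁ sin φ₂ + cos φ₁ cos φ₂ cos Δλ, the central angle is δ ≈ 0.713 rad (40.8°).
Interpolate at f = 3/5 with slerp weights a = sin((1−f)δ)/sin δ ≈ 0.430, b = sin(fδ)/sin δ ≈ 0.634.
p = a·p₁ + b·p₂ ≈ (-0.153, 0.937, -0.313); φ = arcsin(p_z) ≈ -18.23°, λ = atan2(p_y, p_x) ≈ 99.27°.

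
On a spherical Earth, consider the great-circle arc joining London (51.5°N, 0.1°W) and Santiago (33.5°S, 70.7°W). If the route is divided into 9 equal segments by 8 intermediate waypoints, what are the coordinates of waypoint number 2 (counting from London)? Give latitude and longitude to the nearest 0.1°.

≈ (35.1°N, 23.3°W)

Write both endpoints as unit vectors p₁, p₂ with components (cos φ cos λ, cos φ sin λ, sin φ).
The central angle between the endpoints is δ = arccos(p₁·p₂) ≈ 1.833 rad (105.0°).
Interpolate at f = 2/9 with slerp weights a = sin((1−f)δ)/sin δ ≈ 1.025, b = sin(fδ)/sin δ ≈ 0.410.
p = a·p₁ + b·p₂ ≈ (0.751, -0.324, 0.575); φ = arcsin(p_z) ≈ 35.13°, λ = atan2(p_y, p_x) ≈ -23.34°.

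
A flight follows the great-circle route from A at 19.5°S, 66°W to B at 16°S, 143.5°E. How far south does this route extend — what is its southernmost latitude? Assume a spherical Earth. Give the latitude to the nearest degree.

≈ 52°S

The great circle lies in the plane with unit normal n̂ = (p₁ × p₂)/|p₁ × p₂|.
Here n̂_z ≈ -0.622; the vertex latitude is φ_max = arccos|n̂_z| ≈ 51.5°.
Check via Clairaut: cos φ_max = |cos φ₁| · sin C = cos(19.5°)·sin(138.7°) ≈ 0.622, again giving ≈ 51.5°.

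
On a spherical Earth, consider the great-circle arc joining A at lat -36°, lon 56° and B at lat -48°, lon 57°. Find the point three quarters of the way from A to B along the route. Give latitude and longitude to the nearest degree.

≈ lat -45°, lon 57°

The haversine formula gives a central angle δ ≈ 0.210 rad (12.0°) between the endpoints.
Interpolate at f = 3/4 with slerp weights a = sin((1−f)δ)/sin δ ≈ 0.252, b = sin(fδ)/sin δ ≈ 0.752.
p = a·p₁ + b·p₂ ≈ (0.388, 0.591, -0.707); φ = arcsin(p_z) ≈ -45.00°, λ = atan2(p_y, p_x) ≈ 56.71°.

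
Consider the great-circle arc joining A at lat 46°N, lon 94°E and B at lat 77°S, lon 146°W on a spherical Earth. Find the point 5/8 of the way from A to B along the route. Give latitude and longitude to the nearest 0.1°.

The haversine formula gives a central angle δ ≈ 2.464 rad (141.2°) between the endpoints.
Interpolate at f = 5/8 with slerp weights a = sin((1−f)δ)/sin δ ≈ 1.273, b = sin(fδ)/sin δ ≈ 1.594.
p = a·p₁ + b·p₂ ≈ (-0.359, 0.681, -0.638); φ = arcsin(p_z) ≈ -39.63°, λ = atan2(p_y, p_x) ≈ 117.78°.

≈ lat 39.6°S, lon 117.8°E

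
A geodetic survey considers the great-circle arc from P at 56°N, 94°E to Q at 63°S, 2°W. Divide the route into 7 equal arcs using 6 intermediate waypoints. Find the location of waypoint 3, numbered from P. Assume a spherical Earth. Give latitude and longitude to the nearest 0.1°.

≈ 4.0°N, 56.5°E

Write both endpoints as unit vectors p₁, p₂ with components (cos φ cos λ, cos φ sin λ, sin φ).
The central angle between the endpoints is δ = arccos(p₁·p₂) ≈ 2.442 rad (139.9°).
Interpolate at f = 3/7 with slerp weights a = sin((1−f)δ)/sin δ ≈ 1.530, b = sin(fδ)/sin δ ≈ 1.345.
p = a·p₁ + b·p₂ ≈ (0.550, 0.832, 0.070); φ = arcsin(p_z) ≈ 4.00°, λ = atan2(p_y, p_x) ≈ 56.51°.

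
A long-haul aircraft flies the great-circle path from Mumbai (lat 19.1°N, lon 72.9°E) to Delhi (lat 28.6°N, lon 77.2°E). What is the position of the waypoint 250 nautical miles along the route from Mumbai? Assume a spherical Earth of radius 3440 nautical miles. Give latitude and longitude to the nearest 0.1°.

≈ lat 23.0°N, lon 74.6°E

Write both endpoints as unit vectors p₁, p₂ with components (cos φ cos λ, cos φ sin λ, sin φ).
The central angle between the endpoints is δ = arccos(p₁·p₂) ≈ 0.179 rad (10.3°). The total great-circle distance is δ·R ≈ 0.179 × 3440 ≈ 617 nmi, so the target fraction is f = 250/617 ≈ 0.405.
Interpolate at f ≈ 0.405 with slerp weights a = sin((1−f)δ)/sin δ ≈ 0.597, b = sin(fδ)/sin δ ≈ 0.407.
p = a·p₁ + b·p₂ ≈ (0.245, 0.888, 0.390); φ = arcsin(p_z) ≈ 22.96°, λ = atan2(p_y, p_x) ≈ 74.57°.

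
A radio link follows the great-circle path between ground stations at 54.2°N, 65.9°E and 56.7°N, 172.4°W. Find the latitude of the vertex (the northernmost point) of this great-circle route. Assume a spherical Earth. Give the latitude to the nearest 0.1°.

The great circle lies in the plane with unit normal n̂ = (p₁ × p₂)/|p₁ × p₂|.
Here n̂_z ≈ +0.317; the vertex latitude is φ_max = arccos|n̂_z| ≈ 71.5°.
Check via Clairaut: cos φ_max = |cos φ₁| · sin C = cos(54.2°)·sin(32.9°) ≈ 0.317, again giving ≈ 71.5°.

≈ 71.5°N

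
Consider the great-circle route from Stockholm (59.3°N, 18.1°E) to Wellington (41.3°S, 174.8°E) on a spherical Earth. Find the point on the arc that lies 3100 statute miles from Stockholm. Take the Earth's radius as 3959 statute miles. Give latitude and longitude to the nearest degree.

Convert each endpoint to a unit vector on the sphere (x = cos φ cos λ, y = cos φ sin λ, z = sin φ).
The central angle between the endpoints is δ = arccos(p₁·p₂) ≈ 2.738 rad (156.9°). The total great-circle distance is δ·R ≈ 2.738 × 3959 ≈ 10841 mi, so the target fraction is f = 3100/10841 ≈ 0.286.
Interpolate at f ≈ 0.286 with slerp weights a = sin((1−f)δ)/sin δ ≈ 2.362, b = sin(fδ)/sin δ ≈ 1.798.
p = a·p₁ + b·p₂ ≈ (-0.199, 0.497, 0.845); φ = arcsin(p_z) ≈ 57.64°, λ = atan2(p_y, p_x) ≈ 111.78°.

≈ 58°N, 112°E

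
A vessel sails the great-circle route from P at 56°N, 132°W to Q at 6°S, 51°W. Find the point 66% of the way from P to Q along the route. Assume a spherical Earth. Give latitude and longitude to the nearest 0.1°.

From cos δ = sin φ₁ sin φ₂ + cos φ₁ cos φ₂ cos Δλ, the central angle is δ ≈ 1.570 rad (90.0°).
Interpolate at f = 0.66 with slerp weights a = sin((1−f)δ)/sin δ ≈ 0.509, b = sin(fδ)/sin δ ≈ 0.861.
p = a·p₁ + b·p₂ ≈ (0.348, -0.877, 0.332); φ = arcsin(p_z) ≈ 19.39°, λ = atan2(p_y, p_x) ≈ -68.34°.

≈ 19.4°N, 68.3°W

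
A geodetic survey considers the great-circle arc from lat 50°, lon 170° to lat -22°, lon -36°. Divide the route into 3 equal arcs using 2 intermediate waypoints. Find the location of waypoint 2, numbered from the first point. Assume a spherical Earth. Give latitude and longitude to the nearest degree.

Write both endpoints as unit vectors p₁, p₂ with components (cos φ cos λ, cos φ sin λ, sin φ).
The central angle between the endpoints is δ = arccos(p₁·p₂) ≈ 2.537 rad (145.3°).
Interpolate at f = 2/3 with slerp weights a = sin((1−f)δ)/sin δ ≈ 1.316, b = sin(fδ)/sin δ ≈ 1.746.
p = a·p₁ + b·p₂ ≈ (0.477, -0.805, 0.354); φ = arcsin(p_z) ≈ 20.74°, λ = atan2(p_y, p_x) ≈ -59.37°.

≈ lat 21°, lon -59°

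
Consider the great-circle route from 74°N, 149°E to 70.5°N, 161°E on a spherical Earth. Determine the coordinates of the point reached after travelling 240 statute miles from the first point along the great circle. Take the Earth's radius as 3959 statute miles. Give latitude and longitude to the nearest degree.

Convert each endpoint to a unit vector on the sphere (x = cos φ cos λ, y = cos φ sin λ, z = sin φ).
The central angle between the endpoints is δ = arccos(p₁·p₂) ≈ 0.088 rad (5.0°). The total great-circle distance is δ·R ≈ 0.088 × 3959 ≈ 349 mi, so the target fraction is f = 240/349 ≈ 0.688.
Interpolate at f ≈ 0.688 with slerp weights a = sin((1−f)δ)/sin δ ≈ 0.312, b = sin(fδ)/sin δ ≈ 0.689.
p = a·p₁ + b·p₂ ≈ (-0.291, 0.119, 0.949); φ = arcsin(p_z) ≈ 71.67°, λ = atan2(p_y, p_x) ≈ 157.74°.

≈ 72°N, 158°E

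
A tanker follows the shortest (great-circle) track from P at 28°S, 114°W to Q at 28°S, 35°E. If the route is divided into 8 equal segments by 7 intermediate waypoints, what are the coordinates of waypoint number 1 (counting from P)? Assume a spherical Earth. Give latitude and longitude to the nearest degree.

From cos δ = sin φ₁ sin φ₂ + cos φ₁ cos φ₂ cos Δλ, the central angle is δ ≈ 2.035 rad (116.6°).
Interpolate at f = 1/8 with slerp weights a = sin((1−f)δ)/sin δ ≈ 1.094, b = sin(fδ)/sin δ ≈ 0.281.
p = a·p₁ + b·p₂ ≈ (-0.189, -0.740, -0.646); φ = arcsin(p_z) ≈ -40.22°, λ = atan2(p_y, p_x) ≈ -104.35°.

≈ 40°S, 104°W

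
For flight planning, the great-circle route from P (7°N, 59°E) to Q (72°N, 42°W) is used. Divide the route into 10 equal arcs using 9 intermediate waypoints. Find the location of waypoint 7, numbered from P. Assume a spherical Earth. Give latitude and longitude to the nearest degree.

Convert each endpoint to a unit vector on the sphere (x = cos φ cos λ, y = cos φ sin λ, z = sin φ).
The central angle between the endpoints is δ = arccos(p₁·p₂) ≈ 1.513 rad (86.7°).
Interpolate at f = 7/10 with slerp weights a = sin((1−f)δ)/sin δ ≈ 0.439, b = sin(fδ)/sin δ ≈ 0.873.
p = a·p₁ + b·p₂ ≈ (0.425, 0.193, 0.884); φ = arcsin(p_z) ≈ 62.16°, λ = atan2(p_y, p_x) ≈ 24.43°.

≈ (62°N, 24°E)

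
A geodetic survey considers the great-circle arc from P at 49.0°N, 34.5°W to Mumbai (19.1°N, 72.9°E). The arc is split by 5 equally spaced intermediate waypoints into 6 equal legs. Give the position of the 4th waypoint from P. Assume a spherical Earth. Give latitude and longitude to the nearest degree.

≈ 40°N, 50°E

Write both endpoints as unit vectors p₁, p₂ with components (cos φ cos λ, cos φ sin λ, sin φ).
The central angle between the endpoints is δ = arccos(p₁·p₂) ≈ 1.509 rad (86.5°).
Interpolate at f = 4/6 with slerp weights a = sin((1−f)δ)/sin δ ≈ 0.483, b = sin(fδ)/sin δ ≈ 0.846.
p = a·p₁ + b·p₂ ≈ (0.496, 0.585, 0.641); φ = arcsin(p_z) ≈ 39.90°, λ = atan2(p_y, p_x) ≈ 49.68°.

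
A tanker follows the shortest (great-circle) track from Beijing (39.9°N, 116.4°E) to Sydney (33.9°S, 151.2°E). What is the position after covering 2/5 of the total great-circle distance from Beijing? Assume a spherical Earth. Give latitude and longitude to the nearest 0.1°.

The haversine formula gives a central angle δ ≈ 1.405 rad (80.5°) between the endpoints.
Interpolate at f = 2/5 with slerp weights a = sin((1−f)δ)/sin δ ≈ 0.757, b = sin(fδ)/sin δ ≈ 0.540.
p = a·p₁ + b·p₂ ≈ (-0.651, 0.736, 0.184); φ = arcsin(p_z) ≈ 10.62°, λ = atan2(p_y, p_x) ≈ 131.49°.

≈ 10.6°N, 131.5°E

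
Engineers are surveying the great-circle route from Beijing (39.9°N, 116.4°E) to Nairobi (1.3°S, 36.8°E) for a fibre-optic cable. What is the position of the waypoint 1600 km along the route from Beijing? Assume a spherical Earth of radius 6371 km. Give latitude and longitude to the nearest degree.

The haversine formula gives a central angle δ ≈ 1.447 rad (82.9°) between the endpoints. The total great-circle distance is δ·R ≈ 1.447 × 6371 ≈ 9216 km, so the target fraction is f = 1600/9216 ≈ 0.174.
Interpolate at f ≈ 0.174 with slerp weights a = sin((1−f)δ)/sin δ ≈ 0.938, b = sin(fδ)/sin δ ≈ 0.250.
p = a·p₁ + b·p₂ ≈ (-0.119, 0.794, 0.596); φ = arcsin(p_z) ≈ 36.57°, λ = atan2(p_y, p_x) ≈ 98.55°.

≈ 37°N, 99°E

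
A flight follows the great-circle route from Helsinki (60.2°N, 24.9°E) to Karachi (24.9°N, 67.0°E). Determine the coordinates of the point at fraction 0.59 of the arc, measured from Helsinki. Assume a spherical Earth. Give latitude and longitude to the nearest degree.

≈ 41°N, 56°E

Write both endpoints as unit vectors p₁, p₂ with components (cos φ cos λ, cos φ sin λ, sin φ).
The central angle between the endpoints is δ = arccos(p₁·p₂) ≈ 0.796 rad (45.6°).
Interpolate at f = 0.59 with slerp weights a = sin((1−f)δ)/sin δ ≈ 0.449, b = sin(fδ)/sin δ ≈ 0.633.
p = a·p₁ + b·p₂ ≈ (0.427, 0.623, 0.656); φ = arcsin(p_z) ≈ 40.99°, λ = atan2(p_y, p_x) ≈ 55.58°.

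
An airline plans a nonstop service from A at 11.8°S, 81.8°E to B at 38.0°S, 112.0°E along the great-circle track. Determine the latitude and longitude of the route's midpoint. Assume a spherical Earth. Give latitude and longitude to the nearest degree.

≈ 26°S, 95°E

The haversine formula gives a central angle δ ≈ 0.656 rad (37.6°) between the endpoints.
Interpolate at f = 1/2 with slerp weights a = sin((1−f)δ)/sin δ ≈ 0.528, b = sin(fδ)/sin δ ≈ 0.528.
p = a·p₁ + b·p₂ ≈ (-0.082, 0.898, -0.433); φ = arcsin(p_z) ≈ -25.67°, λ = atan2(p_y, p_x) ≈ 95.23°.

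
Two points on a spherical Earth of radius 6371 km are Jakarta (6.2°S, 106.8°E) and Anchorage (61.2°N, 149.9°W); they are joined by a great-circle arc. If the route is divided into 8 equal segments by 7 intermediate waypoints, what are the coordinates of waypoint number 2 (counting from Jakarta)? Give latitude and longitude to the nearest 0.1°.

From cos δ = sin φ₁ sin φ₂ + cos φ₁ cos φ₂ cos Δλ, the central angle is δ ≈ 1.777 rad (101.8°).
Interpolate at f = 2/8 with slerp weights a = sin((1−f)δ)/sin δ ≈ 0.993, b = sin(fδ)/sin δ ≈ 0.439.
p = a·p₁ + b·p₂ ≈ (-0.468, 0.839, 0.278); φ = arcsin(p_z) ≈ 16.11°, λ = atan2(p_y, p_x) ≈ 119.17°.

≈ 16.1°N, 119.2°E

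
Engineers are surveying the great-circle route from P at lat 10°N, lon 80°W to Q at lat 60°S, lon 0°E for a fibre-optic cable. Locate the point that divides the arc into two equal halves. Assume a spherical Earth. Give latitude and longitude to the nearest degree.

Convert each endpoint to a unit vector on the sphere (x = cos φ cos λ, y = cos φ sin λ, z = sin φ).
The central angle between the endpoints is δ = arccos(p₁·p₂) ≈ 1.636 rad (93.7°).
Interpolate at f = 1/2 with slerp weights a = sin((1−f)δ)/sin δ ≈ 0.731, b = sin(fδ)/sin δ ≈ 0.731.
p = a·p₁ + b·p₂ ≈ (0.491, -0.709, -0.506); φ = arcsin(p_z) ≈ -30.42°, λ = atan2(p_y, p_x) ≈ -55.32°.

≈ lat 30°S, lon 55°W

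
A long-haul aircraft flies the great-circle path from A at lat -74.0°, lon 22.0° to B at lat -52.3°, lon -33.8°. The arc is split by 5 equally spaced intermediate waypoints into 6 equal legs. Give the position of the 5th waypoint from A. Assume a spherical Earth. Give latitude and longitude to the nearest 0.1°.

≈ lat -56.9°, lon -29.6°

The haversine formula gives a central angle δ ≈ 0.545 rad (31.2°) between the endpoints.
Interpolate at f = 5/6 with slerp weights a = sin((1−f)δ)/sin δ ≈ 0.175, b = sin(fδ)/sin δ ≈ 0.846.
p = a·p₁ + b·p₂ ≈ (0.475, -0.270, -0.838); φ = arcsin(p_z) ≈ -56.90°, λ = atan2(p_y, p_x) ≈ -29.61°.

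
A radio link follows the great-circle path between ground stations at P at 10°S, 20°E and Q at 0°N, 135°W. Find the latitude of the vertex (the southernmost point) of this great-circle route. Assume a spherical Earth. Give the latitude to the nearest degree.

The great circle lies in the plane with unit normal n̂ = (p₁ × p₂)/|p₁ × p₂|.
Here n̂_z ≈ -0.923; the vertex latitude is φ_max = arccos|n̂_z| ≈ 22.6°.
Check via Clairaut: cos φ_max = |cos φ₁| · sin C = cos(10.0°)·sin(110.4°) ≈ 0.923, again giving ≈ 22.6°.

≈ 23°S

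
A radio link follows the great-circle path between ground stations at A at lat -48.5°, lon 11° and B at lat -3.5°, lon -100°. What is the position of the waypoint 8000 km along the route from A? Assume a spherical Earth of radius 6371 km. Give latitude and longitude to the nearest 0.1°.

From cos δ = sin φ₁ sin φ₂ + cos φ₁ cos φ₂ cos Δλ, the central angle is δ ≈ 1.763 rad (101.0°). The total great-circle distance is δ·R ≈ 1.763 × 6371 ≈ 11234 km, so the target fraction is f = 8000/11234 ≈ 0.712.
Interpolate at f ≈ 0.712 with slerp weights a = sin((1−f)δ)/sin δ ≈ 0.495, b = sin(fδ)/sin δ ≈ 0.969.
p = a·p₁ + b·p₂ ≈ (0.154, -0.890, -0.430); φ = arcsin(p_z) ≈ -25.47°, λ = atan2(p_y, p_x) ≈ -80.16°.

≈ lat -25.5°, lon -80.2°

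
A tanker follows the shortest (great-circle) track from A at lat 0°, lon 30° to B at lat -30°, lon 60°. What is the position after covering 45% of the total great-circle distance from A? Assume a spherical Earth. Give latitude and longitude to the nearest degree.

≈ lat -14°, lon 42°

Convert each endpoint to a unit vector on the sphere (x = cos φ cos λ, y = cos φ sin λ, z = sin φ).
The central angle between the endpoints is δ = arccos(p₁·p₂) ≈ 0.723 rad (41.4°).
Interpolate at f = 0.45 with slerp weights a = sin((1−f)δ)/sin δ ≈ 0.585, b = sin(fδ)/sin δ ≈ 0.483.
p = a·p₁ + b·p₂ ≈ (0.716, 0.655, -0.242); φ = arcsin(p_z) ≈ -13.98°, λ = atan2(p_y, p_x) ≈ 42.45°.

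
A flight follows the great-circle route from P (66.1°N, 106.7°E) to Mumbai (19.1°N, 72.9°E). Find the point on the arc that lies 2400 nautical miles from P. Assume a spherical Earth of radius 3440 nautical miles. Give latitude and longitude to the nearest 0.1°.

≈ (30.5°N, 76.8°E)

Write both endpoints as unit vectors p₁, p₂ with components (cos φ cos λ, cos φ sin λ, sin φ).
The central angle between the endpoints is δ = arccos(p₁·p₂) ≈ 0.905 rad (51.9°). The total great-circle distance is δ·R ≈ 0.905 × 3440 ≈ 3115 nmi, so the target fraction is f = 2400/3115 ≈ 0.770.
Interpolate at f ≈ 0.770 with slerp weights a = sin((1−f)δ)/sin δ ≈ 0.262, b = sin(fδ)/sin δ ≈ 0.817.
p = a·p₁ + b·p₂ ≈ (0.196, 0.839, 0.507); φ = arcsin(p_z) ≈ 30.46°, λ = atan2(p_y, p_x) ≈ 76.83°.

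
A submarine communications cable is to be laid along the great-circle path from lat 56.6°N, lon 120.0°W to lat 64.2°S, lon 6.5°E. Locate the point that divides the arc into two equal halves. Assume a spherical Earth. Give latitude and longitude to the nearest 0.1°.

≈ lat 8.2°S, lon 69.8°W

Write both endpoints as unit vectors p₁, p₂ with components (cos φ cos λ, cos φ sin λ, sin φ).
The central angle between the endpoints is δ = arccos(p₁·p₂) ≈ 2.677 rad (153.4°).
Interpolate at f = 1/2 with slerp weights a = sin((1−f)δ)/sin δ ≈ 2.173, b = sin(fδ)/sin δ ≈ 2.173.
p = a·p₁ + b·p₂ ≈ (0.342, -0.929, -0.142); φ = arcsin(p_z) ≈ -8.18°, λ = atan2(p_y, p_x) ≈ -69.81°.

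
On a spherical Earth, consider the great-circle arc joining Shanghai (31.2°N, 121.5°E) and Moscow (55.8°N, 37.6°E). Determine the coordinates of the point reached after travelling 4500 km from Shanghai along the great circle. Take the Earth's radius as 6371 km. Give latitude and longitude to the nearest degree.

Write both endpoints as unit vectors p₁, p₂ with components (cos φ cos λ, cos φ sin λ, sin φ).
The central angle between the endpoints is δ = arccos(p₁·p₂) ≈ 1.071 rad (61.3°). The total great-circle distance is δ·R ≈ 1.071 × 6371 ≈ 6821 km, so the target fraction is f = 4500/6821 ≈ 0.660.
Interpolate at f ≈ 0.660 with slerp weights a = sin((1−f)δ)/sin δ ≈ 0.406, b = sin(fδ)/sin δ ≈ 0.740.
p = a·p₁ + b·p₂ ≈ (0.148, 0.550, 0.822); φ = arcsin(p_z) ≈ 55.29°, λ = atan2(p_y, p_x) ≈ 74.94°.

≈ (55°N, 75°E)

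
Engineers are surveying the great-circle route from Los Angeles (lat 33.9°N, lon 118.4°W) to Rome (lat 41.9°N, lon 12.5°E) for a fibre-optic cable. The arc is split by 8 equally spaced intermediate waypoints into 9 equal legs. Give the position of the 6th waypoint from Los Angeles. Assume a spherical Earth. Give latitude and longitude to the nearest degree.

The haversine formula gives a central angle δ ≈ 1.603 rad (91.8°) between the endpoints.
Interpolate at f = 6/9 with slerp weights a = sin((1−f)δ)/sin δ ≈ 0.509, b = sin(fδ)/sin δ ≈ 0.877.
p = a·p₁ + b·p₂ ≈ (0.436, -0.231, 0.870); φ = arcsin(p_z) ≈ 60.44°, λ = atan2(p_y, p_x) ≈ -27.88°.

≈ lat 60°N, lon 28°W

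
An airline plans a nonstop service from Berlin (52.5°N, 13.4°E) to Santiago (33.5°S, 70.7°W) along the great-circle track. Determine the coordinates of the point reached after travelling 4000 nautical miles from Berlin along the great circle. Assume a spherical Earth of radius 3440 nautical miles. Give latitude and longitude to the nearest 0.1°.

Write both endpoints as unit vectors p₁, p₂ with components (cos φ cos λ, cos φ sin λ, sin φ).
The central angle between the endpoints is δ = arccos(p₁·p₂) ≈ 1.967 rad (112.7°). The total great-circle distance is δ·R ≈ 1.967 × 3440 ≈ 6766 nmi, so the target fraction is f = 4000/6766 ≈ 0.591.
Interpolate at f ≈ 0.591 with slerp weights a = sin((1−f)δ)/sin δ ≈ 0.781, b = sin(fδ)/sin δ ≈ 0.995.
p = a·p₁ + b·p₂ ≈ (0.736, -0.673, 0.070); φ = arcsin(p_z) ≈ 4.02°, λ = atan2(p_y, p_x) ≈ -42.42°.

≈ 4.0°N, 42.4°W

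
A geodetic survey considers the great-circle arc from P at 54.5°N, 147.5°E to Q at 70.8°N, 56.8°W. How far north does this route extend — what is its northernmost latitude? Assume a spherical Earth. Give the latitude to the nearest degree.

The great circle lies in the plane with unit normal n̂ = (p₁ × p₂)/|p₁ × p₂|.
Here n̂_z ≈ +0.098; the vertex latitude is φ_max = arccos|n̂_z| ≈ 84.4°.
Check via Clairaut: cos φ_max = |cos φ₁| · sin C = cos(54.5°)·sin(9.7°) ≈ 0.098, again giving ≈ 84.4°.

≈ 84°N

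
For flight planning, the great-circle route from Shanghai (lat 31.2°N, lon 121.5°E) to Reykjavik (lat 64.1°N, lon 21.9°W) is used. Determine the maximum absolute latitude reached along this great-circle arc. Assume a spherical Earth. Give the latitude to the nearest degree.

≈ 77°N

The great circle lies in the plane with unit normal n̂ = (p₁ × p₂)/|p₁ × p₂|.
Here n̂_z ≈ -0.226; the vertex latitude is φ_max = arccos|n̂_z| ≈ 76.9°.
Check via Clairaut: cos φ_max = |cos φ₁| · sin C = cos(31.2°)·sin(15.3°) ≈ 0.226, again giving ≈ 76.9°.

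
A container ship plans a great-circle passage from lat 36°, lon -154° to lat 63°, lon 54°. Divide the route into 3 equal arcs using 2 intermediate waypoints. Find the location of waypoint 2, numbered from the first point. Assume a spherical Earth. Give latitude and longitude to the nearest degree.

The haversine formula gives a central angle δ ≈ 1.370 rad (78.5°) between the endpoints.
Interpolate at f = 2/3 with slerp weights a = sin((1−f)δ)/sin δ ≈ 0.450, b = sin(fδ)/sin δ ≈ 0.808.
p = a·p₁ + b·p₂ ≈ (-0.112, 0.137, 0.984); φ = arcsin(p_z) ≈ 79.82°, λ = atan2(p_y, p_x) ≈ 129.16°.

≈ lat 80°, lon 129°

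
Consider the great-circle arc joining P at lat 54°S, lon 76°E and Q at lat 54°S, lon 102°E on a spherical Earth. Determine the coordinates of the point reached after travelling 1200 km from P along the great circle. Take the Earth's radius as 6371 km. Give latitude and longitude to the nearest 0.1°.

≈ lat 54.6°S, lon 94.5°E

The haversine formula gives a central angle δ ≈ 0.265 rad (15.2°) between the endpoints. The total great-circle distance is δ·R ≈ 0.265 × 6371 ≈ 1690 km, so the target fraction is f = 1200/1690 ≈ 0.710.
Interpolate at f ≈ 0.710 with slerp weights a = sin((1−f)δ)/sin δ ≈ 0.293, b = sin(fδ)/sin δ ≈ 0.714.
p = a·p₁ + b·p₂ ≈ (-0.046, 0.578, -0.815); φ = arcsin(p_z) ≈ -54.58°, λ = atan2(p_y, p_x) ≈ 94.52°.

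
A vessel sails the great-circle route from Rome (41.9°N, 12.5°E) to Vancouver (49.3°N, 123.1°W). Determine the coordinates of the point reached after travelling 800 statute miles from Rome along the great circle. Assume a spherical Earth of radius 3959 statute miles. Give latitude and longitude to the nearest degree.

From cos δ = sin φ₁ sin φ₂ + cos φ₁ cos φ₂ cos Δλ, the central angle is δ ≈ 1.411 rad (80.8°). The total great-circle distance is δ·R ≈ 1.411 × 3959 ≈ 5585 mi, so the target fraction is f = 800/5585 ≈ 0.143.
Interpolate at f ≈ 0.143 with slerp weights a = sin((1−f)δ)/sin δ ≈ 0.947, b = sin(fδ)/sin δ ≈ 0.203.
p = a·p₁ + b·p₂ ≈ (0.616, 0.042, 0.787); φ = arcsin(p_z) ≈ 51.88°, λ = atan2(p_y, p_x) ≈ 3.86°.

≈ 52°N, 4°E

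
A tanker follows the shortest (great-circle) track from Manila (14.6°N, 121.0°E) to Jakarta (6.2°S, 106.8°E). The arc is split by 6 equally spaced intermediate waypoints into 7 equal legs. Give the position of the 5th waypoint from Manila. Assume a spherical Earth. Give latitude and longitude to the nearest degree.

≈ (0°N, 111°E)

The haversine formula gives a central angle δ ≈ 0.438 rad (25.1°) between the endpoints.
Interpolate at f = 5/7 with slerp weights a = sin((1−f)δ)/sin δ ≈ 0.294, b = sin(fδ)/sin δ ≈ 0.726.
p = a·p₁ + b·p₂ ≈ (-0.355, 0.935, -0.004); φ = arcsin(p_z) ≈ -0.24°, λ = atan2(p_y, p_x) ≈ 110.81°.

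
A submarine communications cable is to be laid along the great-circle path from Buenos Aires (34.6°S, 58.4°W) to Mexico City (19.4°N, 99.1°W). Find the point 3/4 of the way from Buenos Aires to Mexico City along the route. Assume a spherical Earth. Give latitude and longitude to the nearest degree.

Write both endpoints as unit vectors p₁, p₂ with components (cos φ cos λ, cos φ sin λ, sin φ).
The central angle between the endpoints is δ = arccos(p₁·p₂) ≈ 1.159 rad (66.4°).
Interpolate at f = 3/4 with slerp weights a = sin((1−f)δ)/sin δ ≈ 0.312, b = sin(fδ)/sin δ ≈ 0.834.
p = a·p₁ + b·p₂ ≈ (0.010, -0.995, 0.100); φ = arcsin(p_z) ≈ 5.73°, λ = atan2(p_y, p_x) ≈ -89.42°.

≈ 6°N, 89°W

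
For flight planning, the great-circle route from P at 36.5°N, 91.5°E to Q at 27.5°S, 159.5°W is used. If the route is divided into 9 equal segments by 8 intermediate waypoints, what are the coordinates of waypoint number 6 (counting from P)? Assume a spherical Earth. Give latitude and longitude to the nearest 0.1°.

≈ 4.8°S, 165.7°E

Convert each endpoint to a unit vector on the sphere (x = cos φ cos λ, y = cos φ sin λ, z = sin φ).
The central angle between the endpoints is δ = arccos(p₁·p₂) ≈ 2.102 rad (120.5°).
Interpolate at f = 6/9 with slerp weights a = sin((1−f)δ)/sin δ ≈ 0.748, b = sin(fδ)/sin δ ≈ 1.143.
p = a·p₁ + b·p₂ ≈ (-0.966, 0.246, -0.083); φ = arcsin(p_z) ≈ -4.76°, λ = atan2(p_y, p_x) ≈ 165.72°.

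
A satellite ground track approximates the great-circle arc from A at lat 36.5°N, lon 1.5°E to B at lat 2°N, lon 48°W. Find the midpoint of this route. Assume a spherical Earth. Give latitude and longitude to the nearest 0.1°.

≈ lat 21.0°N, lon 26.1°W

Convert each endpoint to a unit vector on the sphere (x = cos φ cos λ, y = cos φ sin λ, z = sin φ).
The central angle between the endpoints is δ = arccos(p₁·p₂) ≈ 0.997 rad (57.1°).
Interpolate at f = 1/2 with slerp weights a = sin((1−f)δ)/sin δ ≈ 0.569, b = sin(fδ)/sin δ ≈ 0.569.
p = a·p₁ + b·p₂ ≈ (0.838, -0.411, 0.359); φ = arcsin(p_z) ≈ 21.01°, λ = atan2(p_y, p_x) ≈ -26.11°.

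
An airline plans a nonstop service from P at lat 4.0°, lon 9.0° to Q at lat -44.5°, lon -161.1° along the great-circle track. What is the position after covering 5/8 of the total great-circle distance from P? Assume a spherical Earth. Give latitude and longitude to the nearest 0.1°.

≈ lat -77.0°, lon -46.4°

From cos δ = sin φ₁ sin φ₂ + cos φ₁ cos φ₂ cos Δλ, the central angle is δ ≈ 2.419 rad (138.6°).
Interpolate at f = 5/8 with slerp weights a = sin((1−f)δ)/sin δ ≈ 1.190, b = sin(fδ)/sin δ ≈ 1.509.
p = a·p₁ + b·p₂ ≈ (0.155, -0.163, -0.974); φ = arcsin(p_z) ≈ -77.02°, λ = atan2(p_y, p_x) ≈ -46.44°.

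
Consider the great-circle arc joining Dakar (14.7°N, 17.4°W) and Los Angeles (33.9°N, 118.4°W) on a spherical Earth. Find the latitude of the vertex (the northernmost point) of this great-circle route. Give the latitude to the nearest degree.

The great circle lies in the plane with unit normal n̂ = (p₁ × p₂)/|p₁ × p₂|.
Here n̂_z ≈ -0.788; the vertex latitude is φ_max = arccos|n̂_z| ≈ 38.0°.
Check via Clairaut: cos φ_max = |cos φ₁| · sin C = cos(14.7°)·sin(54.6°) ≈ 0.788, again giving ≈ 38.0°.

≈ 38°N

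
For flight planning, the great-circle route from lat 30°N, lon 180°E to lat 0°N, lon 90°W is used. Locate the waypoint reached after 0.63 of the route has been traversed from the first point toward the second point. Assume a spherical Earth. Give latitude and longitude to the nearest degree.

The haversine formula gives a central angle δ ≈ 1.571 rad (90.0°) between the endpoints.
Interpolate at f = 0.63 with slerp weights a = sin((1−f)δ)/sin δ ≈ 0.549, b = sin(fδ)/sin δ ≈ 0.836.
p = a·p₁ + b·p₂ ≈ (-0.475, -0.836, 0.275); φ = arcsin(p_z) ≈ 15.93°, λ = atan2(p_y, p_x) ≈ -119.63°.

≈ lat 16°N, lon 120°W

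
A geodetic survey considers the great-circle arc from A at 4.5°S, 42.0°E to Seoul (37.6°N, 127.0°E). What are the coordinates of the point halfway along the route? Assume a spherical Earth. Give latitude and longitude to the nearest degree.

≈ 22°N, 79°E

Write both endpoints as unit vectors p₁, p₂ with components (cos φ cos λ, cos φ sin λ, sin φ).
The central angle between the endpoints is δ = arccos(p₁·p₂) ≈ 1.550 rad (88.8°).
Interpolate at f = 1/2 with slerp weights a = sin((1−f)δ)/sin δ ≈ 0.700, b = sin(fδ)/sin δ ≈ 0.700.
p = a·p₁ + b·p₂ ≈ (0.185, 0.910, 0.372); φ = arcsin(p_z) ≈ 21.84°, λ = atan2(p_y, p_x) ≈ 78.52°.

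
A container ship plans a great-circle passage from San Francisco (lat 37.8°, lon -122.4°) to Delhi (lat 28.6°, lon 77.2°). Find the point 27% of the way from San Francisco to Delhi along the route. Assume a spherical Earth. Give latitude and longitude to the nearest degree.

Write both endpoints as unit vectors p₁, p₂ with components (cos φ cos λ, cos φ sin λ, sin φ).
The central angle between the endpoints is δ = arccos(p₁·p₂) ≈ 1.939 rad (111.1°).
Interpolate at f = 0.27 with slerp weights a = sin((1−f)δ)/sin δ ≈ 1.059, b = sin(fδ)/sin δ ≈ 0.536.
p = a·p₁ + b·p₂ ≈ (-0.344, -0.248, 0.906); φ = arcsin(p_z) ≈ 64.91°, λ = atan2(p_y, p_x) ≈ -144.26°.

≈ lat 65°, lon -144°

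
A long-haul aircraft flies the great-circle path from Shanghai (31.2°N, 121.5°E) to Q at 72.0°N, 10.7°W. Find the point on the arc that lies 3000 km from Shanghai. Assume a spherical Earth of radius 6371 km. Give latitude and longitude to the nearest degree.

Convert each endpoint to a unit vector on the sphere (x = cos φ cos λ, y = cos φ sin λ, z = sin φ).
The central angle between the endpoints is δ = arccos(p₁·p₂) ≈ 1.250 rad (71.6°). The total great-circle distance is δ·R ≈ 1.250 × 6371 ≈ 7965 km, so the target fraction is f = 3000/7965 ≈ 0.377.
Interpolate at f ≈ 0.377 with slerp weights a = sin((1−f)δ)/sin δ ≈ 0.741, b = sin(fδ)/sin δ ≈ 0.478.
p = a·p₁ + b·p₂ ≈ (-0.186, 0.513, 0.838); φ = arcsin(p_z) ≈ 56.96°, λ = atan2(p_y, p_x) ≈ 109.92°.

≈ 57°N, 110°E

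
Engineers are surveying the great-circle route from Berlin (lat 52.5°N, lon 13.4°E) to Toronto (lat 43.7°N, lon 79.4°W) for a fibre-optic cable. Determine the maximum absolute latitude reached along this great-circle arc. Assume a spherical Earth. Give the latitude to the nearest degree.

≈ 59°N

The great circle lies in the plane with unit normal n̂ = (p₁ × p₂)/|p₁ × p₂|.
Here n̂_z ≈ -0.517; the vertex latitude is φ_max = arccos|n̂_z| ≈ 58.9°.
Check via Clairaut: cos φ_max = |cos φ₁| · sin C = cos(52.5°)·sin(58.1°) ≈ 0.517, again giving ≈ 58.9°.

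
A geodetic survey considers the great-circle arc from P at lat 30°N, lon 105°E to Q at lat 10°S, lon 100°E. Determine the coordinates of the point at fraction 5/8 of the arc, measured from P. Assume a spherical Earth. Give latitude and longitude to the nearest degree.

≈ lat 5°N, lon 102°E

The haversine formula gives a central angle δ ≈ 0.703 rad (40.3°) between the endpoints.
Interpolate at f = 5/8 with slerp weights a = sin((1−f)δ)/sin δ ≈ 0.403, b = sin(fδ)/sin δ ≈ 0.658.
p = a·p₁ + b·p₂ ≈ (-0.203, 0.975, 0.087); φ = arcsin(p_z) ≈ 5.01°, λ = atan2(p_y, p_x) ≈ 101.75°.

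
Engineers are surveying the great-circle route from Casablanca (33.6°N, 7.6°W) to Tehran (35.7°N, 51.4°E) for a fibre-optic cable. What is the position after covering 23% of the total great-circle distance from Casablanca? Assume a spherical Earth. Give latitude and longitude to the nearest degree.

≈ 37°N, 5°E

Convert each endpoint to a unit vector on the sphere (x = cos φ cos λ, y = cos φ sin λ, z = sin φ).
The central angle between the endpoints is δ = arccos(p₁·p₂) ≈ 0.835 rad (47.8°).
Interpolate at f = 0.23 with slerp weights a = sin((1−f)δ)/sin δ ≈ 0.809, b = sin(fδ)/sin δ ≈ 0.257.
p = a·p₁ + b·p₂ ≈ (0.798, 0.074, 0.598); φ = arcsin(p_z) ≈ 36.71°, λ = atan2(p_y, p_x) ≈ 5.32°.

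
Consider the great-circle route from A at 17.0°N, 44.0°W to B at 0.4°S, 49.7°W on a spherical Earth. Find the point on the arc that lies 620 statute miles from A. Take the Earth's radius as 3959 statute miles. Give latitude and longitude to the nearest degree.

≈ 8°N, 47°W

Convert each endpoint to a unit vector on the sphere (x = cos φ cos λ, y = cos φ sin λ, z = sin φ).
The central angle between the endpoints is δ = arccos(p₁·p₂) ≈ 0.319 rad (18.3°). The total great-circle distance is δ·R ≈ 0.319 × 3959 ≈ 1263 mi, so the target fraction is f = 620/1263 ≈ 0.491.
Interpolate at f ≈ 0.491 with slerp weights a = sin((1−f)δ)/sin δ ≈ 0.516, b = sin(fδ)/sin δ ≈ 0.497.
p = a·p₁ + b·p₂ ≈ (0.676, -0.722, 0.147); φ = arcsin(p_z) ≈ 8.47°, λ = atan2(p_y, p_x) ≈ -46.86°.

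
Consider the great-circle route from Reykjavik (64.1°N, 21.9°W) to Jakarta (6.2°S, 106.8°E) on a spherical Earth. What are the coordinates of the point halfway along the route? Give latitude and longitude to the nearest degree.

≈ 45°N, 81°E

The haversine formula gives a central angle δ ≈ 1.948 rad (111.6°) between the endpoints.
Interpolate at f = 1/2 with slerp weights a = sin((1−f)δ)/sin δ ≈ 0.890, b = sin(fδ)/sin δ ≈ 0.890.
p = a·p₁ + b·p₂ ≈ (0.105, 0.702, 0.704); φ = arcsin(p_z) ≈ 44.78°, λ = atan2(p_y, p_x) ≈ 81.50°.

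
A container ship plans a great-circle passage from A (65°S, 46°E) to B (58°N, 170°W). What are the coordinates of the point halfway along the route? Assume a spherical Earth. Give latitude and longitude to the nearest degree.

≈ (11°S, 137°E)

Convert each endpoint to a unit vector on the sphere (x = cos φ cos λ, y = cos φ sin λ, z = sin φ).
The central angle between the endpoints is δ = arccos(p₁·p₂) ≈ 2.823 rad (161.8°).
Interpolate at f = 1/2 with slerp weights a = sin((1−f)δ)/sin δ ≈ 3.155, b = sin(fδ)/sin δ ≈ 3.155.
p = a·p₁ + b·p₂ ≈ (-0.720, 0.669, -0.184); φ = arcsin(p_z) ≈ -10.59°, λ = atan2(p_y, p_x) ≈ 137.12°.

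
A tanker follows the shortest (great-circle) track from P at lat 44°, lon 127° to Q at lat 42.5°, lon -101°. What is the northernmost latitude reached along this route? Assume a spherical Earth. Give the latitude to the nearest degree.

≈ 67°

The great circle lies in the plane with unit normal n̂ = (p₁ × p₂)/|p₁ × p₂|.
Here n̂_z ≈ +0.397; the vertex latitude is φ_max = arccos|n̂_z| ≈ 66.6°.
Check via Clairaut: cos φ_max = |cos φ₁| · sin C = cos(44.0°)·sin(33.5°) ≈ 0.397, again giving ≈ 66.6°.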